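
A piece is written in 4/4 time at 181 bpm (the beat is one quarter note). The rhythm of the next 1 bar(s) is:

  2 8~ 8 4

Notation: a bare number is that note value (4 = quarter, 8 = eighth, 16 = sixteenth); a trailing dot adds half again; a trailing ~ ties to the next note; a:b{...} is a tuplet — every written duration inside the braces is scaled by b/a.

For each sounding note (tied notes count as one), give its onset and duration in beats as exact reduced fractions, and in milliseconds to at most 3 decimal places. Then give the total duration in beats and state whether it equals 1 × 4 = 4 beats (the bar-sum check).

1) 0.0ms=0b +662.983ms=2b
2) 662.983ms=2b +331.492ms=1b
3) 994.475ms=3b +331.492ms=1b
Σ=4b of 4 (181bpm 4/4) — PASS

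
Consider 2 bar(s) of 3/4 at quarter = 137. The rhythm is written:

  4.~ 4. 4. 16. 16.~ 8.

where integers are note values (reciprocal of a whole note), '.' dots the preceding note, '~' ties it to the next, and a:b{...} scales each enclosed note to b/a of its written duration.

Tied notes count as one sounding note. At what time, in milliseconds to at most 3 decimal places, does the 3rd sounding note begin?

1. 0.0ms @ 0 + 1313.869ms (3)
2. 1313.869ms @ 3 + 656.934ms (3/2)
3. 1970.803ms @ 9/2 + 164.234ms (3/8)
4. 2135.036ms @ 39/8 + 492.701ms (9/8)

note 3 onset = 9/2b = 1970.803ms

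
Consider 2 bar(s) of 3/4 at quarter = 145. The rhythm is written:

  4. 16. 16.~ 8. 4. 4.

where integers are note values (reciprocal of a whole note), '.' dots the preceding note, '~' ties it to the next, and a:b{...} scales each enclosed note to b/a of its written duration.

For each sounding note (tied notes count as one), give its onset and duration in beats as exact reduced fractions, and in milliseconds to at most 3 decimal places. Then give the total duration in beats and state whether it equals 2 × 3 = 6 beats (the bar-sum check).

1) 0.0ms=0b +620.69ms=3/2b
2) 620.69ms=3/2b +155.172ms=3/8b
3) 775.862ms=15/8b +465.517ms=9/8b
4) 1241.379ms=3b +620.69ms=3/2b
5) 1862.069ms=9/2b +620.69ms=3/2b
Σ=6b of 6 (145bpm 3/4) — PASS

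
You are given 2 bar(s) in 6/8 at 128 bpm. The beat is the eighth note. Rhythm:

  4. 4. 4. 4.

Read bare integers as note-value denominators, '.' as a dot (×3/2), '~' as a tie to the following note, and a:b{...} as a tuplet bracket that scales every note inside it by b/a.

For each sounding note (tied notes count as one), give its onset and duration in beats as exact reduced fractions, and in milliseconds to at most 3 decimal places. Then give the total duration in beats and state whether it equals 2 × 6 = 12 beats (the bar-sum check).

1) 0.0ms=0b +1406.25ms=3b
2) 1406.25ms=3b +1406.25ms=3b
3) 2812.5ms=6b +1406.25ms=3b
4) 4218.75ms=9b +1406.25ms=3b
Σ=12b of 12 (128bpm 6/8) — PASS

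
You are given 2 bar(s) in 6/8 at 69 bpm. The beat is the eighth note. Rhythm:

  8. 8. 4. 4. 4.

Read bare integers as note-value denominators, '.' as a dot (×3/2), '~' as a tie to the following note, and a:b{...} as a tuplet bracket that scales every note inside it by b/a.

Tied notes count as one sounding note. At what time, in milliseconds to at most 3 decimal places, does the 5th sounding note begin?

note 5 onset = 9b = 7826.087ms

1. 0.0ms @ 0 + 1304.348ms (3/2)
2. 1304.348ms @ 3/2 + 1304.348ms (3/2)
3. 2608.696ms @ 3 + 2608.696ms (3)
4. 5217.391ms @ 6 + 2608.696ms (3)
5. 7826.087ms @ 9 + 2608.696ms (3)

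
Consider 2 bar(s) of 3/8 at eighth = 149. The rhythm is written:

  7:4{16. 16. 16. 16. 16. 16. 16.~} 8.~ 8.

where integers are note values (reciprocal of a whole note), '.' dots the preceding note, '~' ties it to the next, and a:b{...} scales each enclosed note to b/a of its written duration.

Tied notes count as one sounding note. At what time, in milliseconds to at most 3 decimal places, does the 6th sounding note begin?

1. 0.0ms @ 0 + 172.579ms (3/7)
2. 172.579ms @ 3/7 + 172.579ms (3/7)
3. 345.158ms @ 6/7 + 172.579ms (3/7)
4. 517.737ms @ 9/7 + 172.579ms (3/7)
5. 690.316ms @ 12/7 + 172.579ms (3/7)
6. 862.895ms @ 15/7 + 172.579ms (3/7)
7. 1035.475ms @ 18/7 + 1380.633ms (24/7)

note 6 onset = 15/7b = 862.895ms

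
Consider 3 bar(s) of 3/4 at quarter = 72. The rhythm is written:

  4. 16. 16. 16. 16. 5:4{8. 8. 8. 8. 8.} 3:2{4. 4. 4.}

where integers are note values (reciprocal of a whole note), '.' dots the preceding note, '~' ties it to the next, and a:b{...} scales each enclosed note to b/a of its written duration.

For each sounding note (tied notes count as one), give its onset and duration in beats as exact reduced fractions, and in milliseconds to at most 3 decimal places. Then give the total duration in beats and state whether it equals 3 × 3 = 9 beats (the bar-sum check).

1) 0.0ms=0b +1250.0ms=3/2b
2) 1250.0ms=3/2b +312.5ms=3/8b
3) 1562.5ms=15/8b +312.5ms=3/8b
4) 1875.0ms=9/4b +312.5ms=3/8b
5) 2187.5ms=21/8b +312.5ms=3/8b
6) 2500.0ms=3b +500.0ms=3/5b
7) 3000.0ms=18/5b +500.0ms=3/5b
8) 3500.0ms=21/5b +500.0ms=3/5b
9) 4000.0ms=24/5b +500.0ms=3/5b
10) 4500.0ms=27/5b +500.0ms=3/5b
11) 5000.0ms=6b +833.333ms=1b
12) 5833.333ms=7b +833.333ms=1b
13) 6666.667ms=8b +833.333ms=1b
Σ=9b of 9 (72bpm 3/4) — PASS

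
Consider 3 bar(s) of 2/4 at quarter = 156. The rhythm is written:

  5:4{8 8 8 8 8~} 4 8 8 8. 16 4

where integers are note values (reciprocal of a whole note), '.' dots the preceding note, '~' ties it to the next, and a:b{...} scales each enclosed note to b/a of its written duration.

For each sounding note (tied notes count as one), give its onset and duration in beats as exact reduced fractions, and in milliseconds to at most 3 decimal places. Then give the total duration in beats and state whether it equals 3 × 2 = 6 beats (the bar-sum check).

1) 0.0ms=0b +153.846ms=2/5b
2) 153.846ms=2/5b +153.846ms=2/5b
3) 307.692ms=4/5b +153.846ms=2/5b
4) 461.538ms=6/5b +153.846ms=2/5b
5) 615.385ms=8/5b +538.462ms=7/5b
6) 1153.846ms=3b +192.308ms=1/2b
7) 1346.154ms=7/2b +192.308ms=1/2b
8) 1538.462ms=4b +288.462ms=3/4b
9) 1826.923ms=19/4b +96.154ms=1/4b
10) 1923.077ms=5b +384.615ms=1b
Σ=6b of 6 (156bpm 2/4) — PASS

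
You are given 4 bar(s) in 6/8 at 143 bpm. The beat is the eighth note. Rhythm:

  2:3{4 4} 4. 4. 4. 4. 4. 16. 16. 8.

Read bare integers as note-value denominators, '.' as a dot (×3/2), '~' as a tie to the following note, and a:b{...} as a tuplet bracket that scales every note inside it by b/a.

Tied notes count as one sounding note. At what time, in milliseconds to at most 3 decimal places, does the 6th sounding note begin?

1. 0.0ms @ 0 + 1258.741ms (3)
2. 1258.741ms @ 3 + 1258.741ms (3)
3. 2517.483ms @ 6 + 1258.741ms (3)
4. 3776.224ms @ 9 + 1258.741ms (3)
5. 5034.965ms @ 12 + 1258.741ms (3)
6. 6293.706ms @ 15 + 1258.741ms (3)
7. 7552.448ms @ 18 + 1258.741ms (3)
8. 8811.189ms @ 21 + 314.685ms (3/4)
9. 9125.874ms @ 87/4 + 314.685ms (3/4)
10. 9440.559ms @ 45/2 + 629.371ms (3/2)

note 6 onset = 15b = 6293.706ms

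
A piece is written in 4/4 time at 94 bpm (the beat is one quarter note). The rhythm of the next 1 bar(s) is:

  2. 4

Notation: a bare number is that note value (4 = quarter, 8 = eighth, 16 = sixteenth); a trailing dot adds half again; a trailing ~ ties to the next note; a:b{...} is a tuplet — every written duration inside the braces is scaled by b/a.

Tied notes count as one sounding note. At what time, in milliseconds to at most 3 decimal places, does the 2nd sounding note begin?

note 2 onset = 3b = 1914.894ms

1. 0.0ms @ 0 + 1914.894ms (3)
2. 1914.894ms @ 3 + 638.298ms (1)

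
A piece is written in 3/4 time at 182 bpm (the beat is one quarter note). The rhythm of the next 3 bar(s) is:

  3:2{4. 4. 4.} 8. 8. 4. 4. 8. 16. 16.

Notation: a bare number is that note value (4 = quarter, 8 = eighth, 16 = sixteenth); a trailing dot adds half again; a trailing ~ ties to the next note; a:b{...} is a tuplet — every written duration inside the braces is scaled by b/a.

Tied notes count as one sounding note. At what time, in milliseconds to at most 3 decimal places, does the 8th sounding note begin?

note 8 onset = 15/2b = 2472.527ms

1. 0.0ms @ 0 + 329.67ms (1)
2. 329.67ms @ 1 + 329.67ms (1)
3. 659.341ms @ 2 + 329.67ms (1)
4. 989.011ms @ 3 + 247.253ms (3/4)
5. 1236.264ms @ 15/4 + 247.253ms (3/4)
6. 1483.516ms @ 9/2 + 494.505ms (3/2)
7. 1978.022ms @ 6 + 494.505ms (3/2)
8. 2472.527ms @ 15/2 + 247.253ms (3/4)
9. 2719.78ms @ 33/4 + 123.626ms (3/8)
10. 2843.407ms @ 69/8 + 123.626ms (3/8)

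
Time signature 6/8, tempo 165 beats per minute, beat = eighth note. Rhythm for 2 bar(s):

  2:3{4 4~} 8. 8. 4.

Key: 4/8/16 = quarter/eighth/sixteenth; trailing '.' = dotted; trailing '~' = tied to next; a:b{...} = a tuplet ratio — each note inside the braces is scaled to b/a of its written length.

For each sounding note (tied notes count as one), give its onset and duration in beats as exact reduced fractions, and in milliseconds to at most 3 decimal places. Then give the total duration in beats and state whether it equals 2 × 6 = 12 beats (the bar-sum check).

1) 0.0ms=0b +1090.909ms=3b
2) 1090.909ms=3b +1636.364ms=9/2b
3) 2727.273ms=15/2b +545.455ms=3/2b
4) 3272.727ms=9b +1090.909ms=3b
Σ=12b of 12 (165bpm 6/8) — PASS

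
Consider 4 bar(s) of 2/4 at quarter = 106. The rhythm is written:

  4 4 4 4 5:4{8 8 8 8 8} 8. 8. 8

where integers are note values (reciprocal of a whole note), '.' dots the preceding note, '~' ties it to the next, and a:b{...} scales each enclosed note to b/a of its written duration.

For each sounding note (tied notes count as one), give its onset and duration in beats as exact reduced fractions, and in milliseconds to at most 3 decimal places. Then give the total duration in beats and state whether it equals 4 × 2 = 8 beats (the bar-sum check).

1) 0.0ms=0b +566.038ms=1b
2) 566.038ms=1b +566.038ms=1b
3) 1132.075ms=2b +566.038ms=1b
4) 1698.113ms=3b +566.038ms=1b
5) 2264.151ms=4b +226.415ms=2/5b
6) 2490.566ms=22/5b +226.415ms=2/5b
7) 2716.981ms=24/5b +226.415ms=2/5b
8) 2943.396ms=26/5b +226.415ms=2/5b
9) 3169.811ms=28/5b +226.415ms=2/5b
10) 3396.226ms=6b +424.528ms=3/4b
11) 3820.755ms=27/4b +424.528ms=3/4b
12) 4245.283ms=15/2b +283.019ms=1/2b
Σ=8b of 8 (106bpm 2/4) — PASS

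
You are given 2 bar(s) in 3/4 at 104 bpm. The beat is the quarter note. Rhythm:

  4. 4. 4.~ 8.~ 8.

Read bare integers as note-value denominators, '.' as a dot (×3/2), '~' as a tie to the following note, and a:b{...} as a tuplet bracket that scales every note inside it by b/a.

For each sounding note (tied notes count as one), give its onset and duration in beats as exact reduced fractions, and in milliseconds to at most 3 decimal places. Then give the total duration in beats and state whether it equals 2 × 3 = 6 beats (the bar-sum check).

1) 0.0ms=0b +865.385ms=3/2b
2) 865.385ms=3/2b +865.385ms=3/2b
3) 1730.769ms=3b +1730.769ms=3b
Σ=6b of 6 (104bpm 3/4) — PASS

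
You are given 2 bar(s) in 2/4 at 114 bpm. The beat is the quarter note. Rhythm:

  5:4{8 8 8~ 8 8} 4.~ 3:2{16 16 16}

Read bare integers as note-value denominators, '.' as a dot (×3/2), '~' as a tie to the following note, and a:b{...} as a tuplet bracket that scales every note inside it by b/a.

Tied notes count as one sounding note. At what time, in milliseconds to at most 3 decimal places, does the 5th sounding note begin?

note 5 onset = 2b = 1052.632ms

1. 0.0ms @ 0 + 210.526ms (2/5)
2. 210.526ms @ 2/5 + 210.526ms (2/5)
3. 421.053ms @ 4/5 + 421.053ms (4/5)
4. 842.105ms @ 8/5 + 210.526ms (2/5)
5. 1052.632ms @ 2 + 877.193ms (5/3)
6. 1929.825ms @ 11/3 + 87.719ms (1/6)
7. 2017.544ms @ 23/6 + 87.719ms (1/6)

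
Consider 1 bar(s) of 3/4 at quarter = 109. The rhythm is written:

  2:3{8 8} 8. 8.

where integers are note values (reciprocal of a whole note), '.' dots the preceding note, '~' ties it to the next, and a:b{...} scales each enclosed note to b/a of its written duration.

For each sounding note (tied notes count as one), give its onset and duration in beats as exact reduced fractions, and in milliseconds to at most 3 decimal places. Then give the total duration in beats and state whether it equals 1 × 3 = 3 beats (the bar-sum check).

1) 0.0ms=0b +412.844ms=3/4b
2) 412.844ms=3/4b +412.844ms=3/4b
3) 825.688ms=3/2b +412.844ms=3/4b
4) 1238.532ms=9/4b +412.844ms=3/4b
Σ=3b of 3 (109bpm 3/4) — PASS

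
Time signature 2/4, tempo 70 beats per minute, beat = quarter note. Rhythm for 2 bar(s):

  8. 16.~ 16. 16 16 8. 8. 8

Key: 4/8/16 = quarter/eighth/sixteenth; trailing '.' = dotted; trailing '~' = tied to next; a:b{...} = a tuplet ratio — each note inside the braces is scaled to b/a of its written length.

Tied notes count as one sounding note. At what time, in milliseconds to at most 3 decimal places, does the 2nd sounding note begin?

1. 0.0ms @ 0 + 642.857ms (3/4)
2. 642.857ms @ 3/4 + 642.857ms (3/4)
3. 1285.714ms @ 3/2 + 214.286ms (1/4)
4. 1500.0ms @ 7/4 + 214.286ms (1/4)
5. 1714.286ms @ 2 + 642.857ms (3/4)
6. 2357.143ms @ 11/4 + 642.857ms (3/4)
7. 3000.0ms @ 7/2 + 428.571ms (1/2)

note 2 onset = 3/4b = 642.857ms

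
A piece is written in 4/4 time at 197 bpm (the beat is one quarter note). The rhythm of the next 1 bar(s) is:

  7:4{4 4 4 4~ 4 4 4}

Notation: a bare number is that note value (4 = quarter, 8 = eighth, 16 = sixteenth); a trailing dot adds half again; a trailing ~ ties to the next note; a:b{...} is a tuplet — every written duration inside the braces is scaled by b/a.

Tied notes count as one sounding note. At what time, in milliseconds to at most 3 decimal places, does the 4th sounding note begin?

1. 0.0ms @ 0 + 174.039ms (4/7)
2. 174.039ms @ 4/7 + 174.039ms (4/7)
3. 348.078ms @ 8/7 + 174.039ms (4/7)
4. 522.117ms @ 12/7 + 348.078ms (8/7)
5. 870.196ms @ 20/7 + 174.039ms (4/7)
6. 1044.235ms @ 24/7 + 174.039ms (4/7)

note 4 onset = 12/7b = 522.117ms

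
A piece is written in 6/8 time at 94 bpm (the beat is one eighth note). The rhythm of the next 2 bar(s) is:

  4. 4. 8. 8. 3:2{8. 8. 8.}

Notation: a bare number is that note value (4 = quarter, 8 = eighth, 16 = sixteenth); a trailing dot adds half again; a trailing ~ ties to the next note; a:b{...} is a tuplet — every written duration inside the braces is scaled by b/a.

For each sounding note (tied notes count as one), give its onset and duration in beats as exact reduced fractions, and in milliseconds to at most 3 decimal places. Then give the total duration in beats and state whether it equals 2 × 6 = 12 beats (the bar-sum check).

1) 0.0ms=0b +1914.894ms=3b
2) 1914.894ms=3b +1914.894ms=3b
3) 3829.787ms=6b +957.447ms=3/2b
4) 4787.234ms=15/2b +957.447ms=3/2b
5) 5744.681ms=9b +638.298ms=1b
6) 6382.979ms=10b +638.298ms=1b
7) 7021.277ms=11b +638.298ms=1b
Σ=12b of 12 (94bpm 6/8) — PASS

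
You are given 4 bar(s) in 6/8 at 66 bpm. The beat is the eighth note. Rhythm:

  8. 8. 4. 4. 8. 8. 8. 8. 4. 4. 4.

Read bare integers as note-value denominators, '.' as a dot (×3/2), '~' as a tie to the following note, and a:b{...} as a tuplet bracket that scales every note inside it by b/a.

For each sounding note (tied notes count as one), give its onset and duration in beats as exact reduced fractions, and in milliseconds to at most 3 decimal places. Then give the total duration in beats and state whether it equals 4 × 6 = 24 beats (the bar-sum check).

1) 0.0ms=0b +1363.636ms=3/2b
2) 1363.636ms=3/2b +1363.636ms=3/2b
3) 2727.273ms=3b +2727.273ms=3b
4) 5454.545ms=6b +2727.273ms=3b
5) 8181.818ms=9b +1363.636ms=3/2b
6) 9545.455ms=21/2b +1363.636ms=3/2b
7) 10909.091ms=12b +1363.636ms=3/2b
8) 12272.727ms=27/2b +1363.636ms=3/2b
9) 13636.364ms=15b +2727.273ms=3b
10) 16363.636ms=18b +2727.273ms=3b
11) 19090.909ms=21b +2727.273ms=3b
Σ=24b of 24 (66bpm 6/8) — PASS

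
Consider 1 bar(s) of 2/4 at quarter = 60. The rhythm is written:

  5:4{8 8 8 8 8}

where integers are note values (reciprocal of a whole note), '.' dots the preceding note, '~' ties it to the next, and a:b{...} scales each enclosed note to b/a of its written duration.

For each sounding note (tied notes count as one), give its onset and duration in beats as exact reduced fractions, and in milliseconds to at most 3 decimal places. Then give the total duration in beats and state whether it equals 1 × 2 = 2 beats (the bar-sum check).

1) 0.0ms=0b +400.0ms=2/5b
2) 400.0ms=2/5b +400.0ms=2/5b
3) 800.0ms=4/5b +400.0ms=2/5b
4) 1200.0ms=6/5b +400.0ms=2/5b
5) 1600.0ms=8/5b +400.0ms=2/5b
Σ=2b of 2 (60bpm 2/4) — PASS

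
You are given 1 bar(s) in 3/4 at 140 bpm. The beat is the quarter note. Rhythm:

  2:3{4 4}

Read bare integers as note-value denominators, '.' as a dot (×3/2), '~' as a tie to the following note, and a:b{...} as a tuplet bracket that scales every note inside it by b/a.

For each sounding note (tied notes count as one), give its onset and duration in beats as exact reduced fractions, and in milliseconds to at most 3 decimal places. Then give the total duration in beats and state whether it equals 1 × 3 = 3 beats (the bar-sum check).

1) 0.0ms=0b +642.857ms=3/2b
2) 642.857ms=3/2b +642.857ms=3/2b
Σ=3b of 3 (140bpm 3/4) — PASS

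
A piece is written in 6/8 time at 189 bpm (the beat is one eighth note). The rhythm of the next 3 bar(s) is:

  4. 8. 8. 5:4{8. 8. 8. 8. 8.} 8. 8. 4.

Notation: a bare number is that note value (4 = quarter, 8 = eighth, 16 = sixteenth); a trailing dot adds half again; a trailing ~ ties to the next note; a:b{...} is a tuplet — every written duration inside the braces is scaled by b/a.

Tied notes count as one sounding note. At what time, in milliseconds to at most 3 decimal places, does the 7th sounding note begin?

note 7 onset = 48/5b = 3047.619ms

1. 0.0ms @ 0 + 952.381ms (3)
2. 952.381ms @ 3 + 476.19ms (3/2)
3. 1428.571ms @ 9/2 + 476.19ms (3/2)
4. 1904.762ms @ 6 + 380.952ms (6/5)
5. 2285.714ms @ 36/5 + 380.952ms (6/5)
6. 2666.667ms @ 42/5 + 380.952ms (6/5)
7. 3047.619ms @ 48/5 + 380.952ms (6/5)
8. 3428.571ms @ 54/5 + 380.952ms (6/5)
9. 3809.524ms @ 12 + 476.19ms (3/2)
10. 4285.714ms @ 27/2 + 476.19ms (3/2)
11. 4761.905ms @ 15 + 952.381ms (3)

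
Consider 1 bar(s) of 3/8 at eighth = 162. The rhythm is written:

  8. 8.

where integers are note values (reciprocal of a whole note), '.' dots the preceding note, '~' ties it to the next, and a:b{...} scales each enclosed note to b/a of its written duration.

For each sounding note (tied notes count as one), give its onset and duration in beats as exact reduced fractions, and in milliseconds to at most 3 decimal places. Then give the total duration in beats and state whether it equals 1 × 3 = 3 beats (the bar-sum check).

1) 0.0ms=0b +555.556ms=3/2b
2) 555.556ms=3/2b +555.556ms=3/2b
Σ=3b of 3 (162bpm 3/8) — PASS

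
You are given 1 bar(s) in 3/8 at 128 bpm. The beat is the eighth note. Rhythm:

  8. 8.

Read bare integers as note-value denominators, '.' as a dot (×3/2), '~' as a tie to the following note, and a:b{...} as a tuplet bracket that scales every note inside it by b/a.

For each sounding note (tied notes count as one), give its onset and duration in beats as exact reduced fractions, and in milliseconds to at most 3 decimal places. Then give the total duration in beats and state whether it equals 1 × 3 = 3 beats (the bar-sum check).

1) 0.0ms=0b +703.125ms=3/2b
2) 703.125ms=3/2b +703.125ms=3/2b
Σ=3b of 3 (128bpm 3/8) — PASS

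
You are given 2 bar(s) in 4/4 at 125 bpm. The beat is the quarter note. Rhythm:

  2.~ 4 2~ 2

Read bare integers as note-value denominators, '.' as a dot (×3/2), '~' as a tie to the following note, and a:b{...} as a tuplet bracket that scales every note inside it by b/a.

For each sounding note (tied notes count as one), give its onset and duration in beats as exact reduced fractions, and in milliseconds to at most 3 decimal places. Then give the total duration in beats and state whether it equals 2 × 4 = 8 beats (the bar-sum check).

1) 0.0ms=0b +1920.0ms=4b
2) 1920.0ms=4b +1920.0ms=4b
Σ=8b of 8 (125bpm 4/4) — PASS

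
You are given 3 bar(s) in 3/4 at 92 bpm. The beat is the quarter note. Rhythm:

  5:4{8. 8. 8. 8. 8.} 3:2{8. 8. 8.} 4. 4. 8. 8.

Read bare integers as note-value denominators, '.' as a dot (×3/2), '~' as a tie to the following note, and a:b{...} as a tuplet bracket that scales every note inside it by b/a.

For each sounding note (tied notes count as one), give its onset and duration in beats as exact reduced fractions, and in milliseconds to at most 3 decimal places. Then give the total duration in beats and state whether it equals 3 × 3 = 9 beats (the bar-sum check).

1) 0.0ms=0b +391.304ms=3/5b
2) 391.304ms=3/5b +391.304ms=3/5b
3) 782.609ms=6/5b +391.304ms=3/5b
4) 1173.913ms=9/5b +391.304ms=3/5b
5) 1565.217ms=12/5b +391.304ms=3/5b
6) 1956.522ms=3b +326.087ms=1/2b
7) 2282.609ms=7/2b +326.087ms=1/2b
8) 2608.696ms=4b +326.087ms=1/2b
9) 2934.783ms=9/2b +978.261ms=3/2b
10) 3913.043ms=6b +978.261ms=3/2b
11) 4891.304ms=15/2b +489.13ms=3/4b
12) 5380.435ms=33/4b +489.13ms=3/4b
Σ=9b of 9 (92bpm 3/4) — PASS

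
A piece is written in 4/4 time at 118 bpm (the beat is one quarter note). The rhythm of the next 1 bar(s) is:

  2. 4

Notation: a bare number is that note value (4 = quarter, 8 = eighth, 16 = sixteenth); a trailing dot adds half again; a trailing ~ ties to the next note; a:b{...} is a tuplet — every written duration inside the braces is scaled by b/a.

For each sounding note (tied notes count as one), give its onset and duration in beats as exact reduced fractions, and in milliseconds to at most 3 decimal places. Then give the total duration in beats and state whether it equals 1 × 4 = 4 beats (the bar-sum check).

1) 0.0ms=0b +1525.424ms=3b
2) 1525.424ms=3b +508.475ms=1b
Σ=4b of 4 (118bpm 4/4) — PASS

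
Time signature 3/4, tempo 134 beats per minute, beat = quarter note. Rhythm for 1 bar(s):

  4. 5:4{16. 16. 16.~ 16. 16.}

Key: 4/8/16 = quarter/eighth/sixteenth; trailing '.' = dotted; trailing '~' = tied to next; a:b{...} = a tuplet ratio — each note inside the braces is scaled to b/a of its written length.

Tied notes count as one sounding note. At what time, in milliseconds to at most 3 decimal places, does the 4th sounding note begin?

note 4 onset = 21/10b = 940.299ms

1. 0.0ms @ 0 + 671.642ms (3/2)
2. 671.642ms @ 3/2 + 134.328ms (3/10)
3. 805.97ms @ 9/5 + 134.328ms (3/10)
4. 940.299ms @ 21/10 + 268.657ms (3/5)
5. 1208.955ms @ 27/10 + 134.328ms (3/10)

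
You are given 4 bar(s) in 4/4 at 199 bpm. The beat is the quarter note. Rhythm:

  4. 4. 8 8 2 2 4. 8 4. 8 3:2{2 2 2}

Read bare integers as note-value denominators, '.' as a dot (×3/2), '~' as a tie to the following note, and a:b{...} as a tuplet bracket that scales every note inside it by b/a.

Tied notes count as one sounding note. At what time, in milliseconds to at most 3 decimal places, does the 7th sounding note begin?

1. 0.0ms @ 0 + 452.261ms (3/2)
2. 452.261ms @ 3/2 + 452.261ms (3/2)
3. 904.523ms @ 3 + 150.754ms (1/2)
4. 1055.276ms @ 7/2 + 150.754ms (1/2)
5. 1206.03ms @ 4 + 603.015ms (2)
6. 1809.045ms @ 6 + 603.015ms (2)
7. 2412.06ms @ 8 + 452.261ms (3/2)
8. 2864.322ms @ 19/2 + 150.754ms (1/2)
9. 3015.075ms @ 10 + 452.261ms (3/2)
10. 3467.337ms @ 23/2 + 150.754ms (1/2)
11. 3618.09ms @ 12 + 402.01ms (4/3)
12. 4020.101ms @ 40/3 + 402.01ms (4/3)
13. 4422.111ms @ 44/3 + 402.01ms (4/3)

note 7 onset = 8b = 2412.06ms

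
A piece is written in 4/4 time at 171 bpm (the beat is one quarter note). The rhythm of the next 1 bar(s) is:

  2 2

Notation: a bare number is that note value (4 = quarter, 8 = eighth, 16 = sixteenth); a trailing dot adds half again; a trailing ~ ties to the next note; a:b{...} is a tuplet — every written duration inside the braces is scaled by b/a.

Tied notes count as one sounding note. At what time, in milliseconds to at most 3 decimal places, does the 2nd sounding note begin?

note 2 onset = 2b = 701.754ms

1. 0.0ms @ 0 + 701.754ms (2)
2. 701.754ms @ 2 + 701.754ms (2)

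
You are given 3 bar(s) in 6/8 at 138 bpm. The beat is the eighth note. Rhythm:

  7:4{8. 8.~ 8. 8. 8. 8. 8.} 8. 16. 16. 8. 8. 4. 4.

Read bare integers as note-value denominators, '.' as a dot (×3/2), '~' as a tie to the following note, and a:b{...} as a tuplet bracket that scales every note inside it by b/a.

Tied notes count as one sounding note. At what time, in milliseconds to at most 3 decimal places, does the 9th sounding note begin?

note 9 onset = 33/4b = 3586.957ms

1. 0.0ms @ 0 + 372.671ms (6/7)
2. 372.671ms @ 6/7 + 745.342ms (12/7)
3. 1118.012ms @ 18/7 + 372.671ms (6/7)
4. 1490.683ms @ 24/7 + 372.671ms (6/7)
5. 1863.354ms @ 30/7 + 372.671ms (6/7)
6. 2236.025ms @ 36/7 + 372.671ms (6/7)
7. 2608.696ms @ 6 + 652.174ms (3/2)
8. 3260.87ms @ 15/2 + 326.087ms (3/4)
9. 3586.957ms @ 33/4 + 326.087ms (3/4)
10. 3913.043ms @ 9 + 652.174ms (3/2)
11. 4565.217ms @ 21/2 + 652.174ms (3/2)
12. 5217.391ms @ 12 + 1304.348ms (3)
13. 6521.739ms @ 15 + 1304.348ms (3)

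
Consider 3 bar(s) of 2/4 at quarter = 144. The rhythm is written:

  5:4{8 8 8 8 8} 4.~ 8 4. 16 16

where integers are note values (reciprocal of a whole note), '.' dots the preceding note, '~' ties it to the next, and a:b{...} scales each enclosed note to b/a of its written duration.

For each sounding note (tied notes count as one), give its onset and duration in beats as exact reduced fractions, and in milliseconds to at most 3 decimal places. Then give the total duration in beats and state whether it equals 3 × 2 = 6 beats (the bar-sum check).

1) 0.0ms=0b +166.667ms=2/5b
2) 166.667ms=2/5b +166.667ms=2/5b
3) 333.333ms=4/5b +166.667ms=2/5b
4) 500.0ms=6/5b +166.667ms=2/5b
5) 666.667ms=8/5b +166.667ms=2/5b
6) 833.333ms=2b +833.333ms=2b
7) 1666.667ms=4b +625.0ms=3/2b
8) 2291.667ms=11/2b +104.167ms=1/4b
9) 2395.833ms=23/4b +104.167ms=1/4b
Σ=6b of 6 (144bpm 2/4) — PASS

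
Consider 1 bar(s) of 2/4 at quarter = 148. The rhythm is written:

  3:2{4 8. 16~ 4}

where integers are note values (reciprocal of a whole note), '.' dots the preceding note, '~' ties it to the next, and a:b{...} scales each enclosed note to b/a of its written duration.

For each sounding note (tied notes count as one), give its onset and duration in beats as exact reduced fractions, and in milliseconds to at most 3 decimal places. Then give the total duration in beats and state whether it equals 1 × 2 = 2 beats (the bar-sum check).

1) 0.0ms=0b +270.27ms=2/3b
2) 270.27ms=2/3b +202.703ms=1/2b
3) 472.973ms=7/6b +337.838ms=5/6b
Σ=2b of 2 (148bpm 2/4) — PASS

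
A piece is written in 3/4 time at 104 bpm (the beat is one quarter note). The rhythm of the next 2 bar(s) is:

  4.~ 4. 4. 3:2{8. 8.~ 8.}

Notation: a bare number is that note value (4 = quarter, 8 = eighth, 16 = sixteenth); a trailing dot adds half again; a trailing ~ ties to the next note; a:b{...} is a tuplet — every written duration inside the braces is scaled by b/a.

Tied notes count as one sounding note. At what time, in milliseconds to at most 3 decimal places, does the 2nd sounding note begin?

note 2 onset = 3b = 1730.769ms

1. 0.0ms @ 0 + 1730.769ms (3)
2. 1730.769ms @ 3 + 865.385ms (3/2)
3. 2596.154ms @ 9/2 + 288.462ms (1/2)
4. 2884.615ms @ 5 + 576.923ms (1)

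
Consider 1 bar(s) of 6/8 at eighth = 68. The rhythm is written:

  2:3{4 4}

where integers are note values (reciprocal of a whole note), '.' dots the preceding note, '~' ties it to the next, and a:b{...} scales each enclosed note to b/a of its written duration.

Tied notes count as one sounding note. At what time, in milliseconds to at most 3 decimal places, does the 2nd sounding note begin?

1. 0.0ms @ 0 + 2647.059ms (3)
2. 2647.059ms @ 3 + 2647.059ms (3)

note 2 onset = 3b = 2647.059ms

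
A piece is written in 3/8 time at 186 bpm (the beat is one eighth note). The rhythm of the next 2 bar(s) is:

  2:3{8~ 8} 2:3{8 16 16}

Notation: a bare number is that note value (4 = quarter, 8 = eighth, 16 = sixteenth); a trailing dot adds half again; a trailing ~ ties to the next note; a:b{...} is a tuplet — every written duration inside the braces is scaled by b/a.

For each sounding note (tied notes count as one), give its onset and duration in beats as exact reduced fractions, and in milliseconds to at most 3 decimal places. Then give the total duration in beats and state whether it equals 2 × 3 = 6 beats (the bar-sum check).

1) 0.0ms=0b +967.742ms=3b
2) 967.742ms=3b +483.871ms=3/2b
3) 1451.613ms=9/2b +241.935ms=3/4b
4) 1693.548ms=21/4b +241.935ms=3/4b
Σ=6b of 6 (186bpm 3/8) — PASS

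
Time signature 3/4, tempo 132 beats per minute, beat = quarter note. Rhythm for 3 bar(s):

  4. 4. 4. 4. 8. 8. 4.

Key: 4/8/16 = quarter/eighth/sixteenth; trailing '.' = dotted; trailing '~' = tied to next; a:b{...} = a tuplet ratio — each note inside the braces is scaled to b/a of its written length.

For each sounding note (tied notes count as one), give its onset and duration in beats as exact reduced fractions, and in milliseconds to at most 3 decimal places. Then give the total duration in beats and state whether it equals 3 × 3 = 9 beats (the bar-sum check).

1) 0.0ms=0b +681.818ms=3/2b
2) 681.818ms=3/2b +681.818ms=3/2b
3) 1363.636ms=3b +681.818ms=3/2b
4) 2045.455ms=9/2b +681.818ms=3/2b
5) 2727.273ms=6b +340.909ms=3/4b
6) 3068.182ms=27/4b +340.909ms=3/4b
7) 3409.091ms=15/2b +681.818ms=3/2b
Σ=9b of 9 (132bpm 3/4) — PASS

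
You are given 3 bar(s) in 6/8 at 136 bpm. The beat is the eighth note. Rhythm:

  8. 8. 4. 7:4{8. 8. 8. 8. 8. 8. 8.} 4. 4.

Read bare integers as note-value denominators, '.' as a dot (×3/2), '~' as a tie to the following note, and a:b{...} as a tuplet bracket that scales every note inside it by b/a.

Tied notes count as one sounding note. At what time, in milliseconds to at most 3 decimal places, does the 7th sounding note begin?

1. 0.0ms @ 0 + 661.765ms (3/2)
2. 661.765ms @ 3/2 + 661.765ms (3/2)
3. 1323.529ms @ 3 + 1323.529ms (3)
4. 2647.059ms @ 6 + 378.151ms (6/7)
5. 3025.21ms @ 48/7 + 378.151ms (6/7)
6. 3403.361ms @ 54/7 + 378.151ms (6/7)
7. 3781.513ms @ 60/7 + 378.151ms (6/7)
8. 4159.664ms @ 66/7 + 378.151ms (6/7)
9. 4537.815ms @ 72/7 + 378.151ms (6/7)
10. 4915.966ms @ 78/7 + 378.151ms (6/7)
11. 5294.118ms @ 12 + 1323.529ms (3)
12. 6617.647ms @ 15 + 1323.529ms (3)

note 7 onset = 60/7b = 3781.513ms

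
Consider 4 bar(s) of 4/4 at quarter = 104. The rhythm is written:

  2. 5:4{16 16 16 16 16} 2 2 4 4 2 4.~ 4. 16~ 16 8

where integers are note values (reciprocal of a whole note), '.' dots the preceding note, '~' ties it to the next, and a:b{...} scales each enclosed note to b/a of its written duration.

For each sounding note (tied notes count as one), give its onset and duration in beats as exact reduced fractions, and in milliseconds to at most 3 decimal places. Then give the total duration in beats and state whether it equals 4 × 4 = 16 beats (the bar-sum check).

1) 0.0ms=0b +1730.769ms=3b
2) 1730.769ms=3b +115.385ms=1/5b
3) 1846.154ms=16/5b +115.385ms=1/5b
4) 1961.538ms=17/5b +115.385ms=1/5b
5) 2076.923ms=18/5b +115.385ms=1/5b
6) 2192.308ms=19/5b +115.385ms=1/5b
7) 2307.692ms=4b +1153.846ms=2b
8) 3461.538ms=6b +1153.846ms=2b
9) 4615.385ms=8b +576.923ms=1b
10) 5192.308ms=9b +576.923ms=1b
11) 5769.231ms=10b +1153.846ms=2b
12) 6923.077ms=12b +1730.769ms=3b
13) 8653.846ms=15b +288.462ms=1/2b
14) 8942.308ms=31/2b +288.462ms=1/2b
Σ=16b of 16 (104bpm 4/4) — PASS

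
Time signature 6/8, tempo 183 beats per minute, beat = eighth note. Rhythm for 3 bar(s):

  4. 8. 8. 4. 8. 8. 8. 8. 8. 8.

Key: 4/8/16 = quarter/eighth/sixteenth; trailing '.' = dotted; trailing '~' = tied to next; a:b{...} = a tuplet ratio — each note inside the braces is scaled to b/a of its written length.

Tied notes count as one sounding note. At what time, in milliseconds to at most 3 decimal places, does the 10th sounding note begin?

note 10 onset = 33/2b = 5409.836ms

1. 0.0ms @ 0 + 983.607ms (3)
2. 983.607ms @ 3 + 491.803ms (3/2)
3. 1475.41ms @ 9/2 + 491.803ms (3/2)
4. 1967.213ms @ 6 + 983.607ms (3)
5. 2950.82ms @ 9 + 491.803ms (3/2)
6. 3442.623ms @ 21/2 + 491.803ms (3/2)
7. 3934.426ms @ 12 + 491.803ms (3/2)
8. 4426.23ms @ 27/2 + 491.803ms (3/2)
9. 4918.033ms @ 15 + 491.803ms (3/2)
10. 5409.836ms @ 33/2 + 491.803ms (3/2)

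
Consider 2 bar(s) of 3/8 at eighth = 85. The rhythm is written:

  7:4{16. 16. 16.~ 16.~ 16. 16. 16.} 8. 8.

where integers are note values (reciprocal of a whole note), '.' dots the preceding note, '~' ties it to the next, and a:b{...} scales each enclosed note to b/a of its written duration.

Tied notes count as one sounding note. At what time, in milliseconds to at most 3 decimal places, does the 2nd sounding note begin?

note 2 onset = 3/7b = 302.521ms

1. 0.0ms @ 0 + 302.521ms (3/7)
2. 302.521ms @ 3/7 + 302.521ms (3/7)
3. 605.042ms @ 6/7 + 907.563ms (9/7)
4. 1512.605ms @ 15/7 + 302.521ms (3/7)
5. 1815.126ms @ 18/7 + 302.521ms (3/7)
6. 2117.647ms @ 3 + 1058.824ms (3/2)
7. 3176.471ms @ 9/2 + 1058.824ms (3/2)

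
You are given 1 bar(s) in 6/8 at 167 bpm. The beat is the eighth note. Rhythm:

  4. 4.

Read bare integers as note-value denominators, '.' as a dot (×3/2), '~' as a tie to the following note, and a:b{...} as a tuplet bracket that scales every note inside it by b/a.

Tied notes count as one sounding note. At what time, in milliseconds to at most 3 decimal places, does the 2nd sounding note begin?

1. 0.0ms @ 0 + 1077.844ms (3)
2. 1077.844ms @ 3 + 1077.844ms (3)

note 2 onset = 3b = 1077.844ms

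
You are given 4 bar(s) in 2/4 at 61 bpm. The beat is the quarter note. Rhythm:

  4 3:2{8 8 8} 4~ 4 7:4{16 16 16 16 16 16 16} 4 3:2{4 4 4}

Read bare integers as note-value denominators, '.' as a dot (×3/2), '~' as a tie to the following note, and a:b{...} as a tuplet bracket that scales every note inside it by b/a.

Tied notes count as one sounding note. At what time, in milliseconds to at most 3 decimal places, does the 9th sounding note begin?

1. 0.0ms @ 0 + 983.607ms (1)
2. 983.607ms @ 1 + 327.869ms (1/3)
3. 1311.475ms @ 4/3 + 327.869ms (1/3)
4. 1639.344ms @ 5/3 + 327.869ms (1/3)
5. 1967.213ms @ 2 + 1967.213ms (2)
6. 3934.426ms @ 4 + 140.515ms (1/7)
7. 4074.941ms @ 29/7 + 140.515ms (1/7)
8. 4215.457ms @ 30/7 + 140.515ms (1/7)
9. 4355.972ms @ 31/7 + 140.515ms (1/7)
10. 4496.487ms @ 32/7 + 140.515ms (1/7)
11. 4637.002ms @ 33/7 + 140.515ms (1/7)
12. 4777.518ms @ 34/7 + 140.515ms (1/7)
13. 4918.033ms @ 5 + 983.607ms (1)
14. 5901.639ms @ 6 + 655.738ms (2/3)
15. 6557.377ms @ 20/3 + 655.738ms (2/3)
16. 7213.115ms @ 22/3 + 655.738ms (2/3)

note 9 onset = 31/7b = 4355.972ms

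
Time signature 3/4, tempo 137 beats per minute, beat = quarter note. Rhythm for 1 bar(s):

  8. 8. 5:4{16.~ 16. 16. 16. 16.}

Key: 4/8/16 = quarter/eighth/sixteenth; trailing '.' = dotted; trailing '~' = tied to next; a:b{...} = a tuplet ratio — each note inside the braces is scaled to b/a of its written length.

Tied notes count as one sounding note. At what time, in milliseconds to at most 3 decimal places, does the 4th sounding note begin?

note 4 onset = 21/10b = 919.708ms

1. 0.0ms @ 0 + 328.467ms (3/4)
2. 328.467ms @ 3/4 + 328.467ms (3/4)
3. 656.934ms @ 3/2 + 262.774ms (3/5)
4. 919.708ms @ 21/10 + 131.387ms (3/10)
5. 1051.095ms @ 12/5 + 131.387ms (3/10)
6. 1182.482ms @ 27/10 + 131.387ms (3/10)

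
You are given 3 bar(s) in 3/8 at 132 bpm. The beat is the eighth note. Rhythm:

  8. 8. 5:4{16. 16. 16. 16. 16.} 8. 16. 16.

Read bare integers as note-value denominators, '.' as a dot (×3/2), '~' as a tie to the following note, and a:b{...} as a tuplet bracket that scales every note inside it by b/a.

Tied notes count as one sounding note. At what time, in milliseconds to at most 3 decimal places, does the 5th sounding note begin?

1. 0.0ms @ 0 + 681.818ms (3/2)
2. 681.818ms @ 3/2 + 681.818ms (3/2)
3. 1363.636ms @ 3 + 272.727ms (3/5)
4. 1636.364ms @ 18/5 + 272.727ms (3/5)
5. 1909.091ms @ 21/5 + 272.727ms (3/5)
6. 2181.818ms @ 24/5 + 272.727ms (3/5)
7. 2454.545ms @ 27/5 + 272.727ms (3/5)
8. 2727.273ms @ 6 + 681.818ms (3/2)
9. 3409.091ms @ 15/2 + 340.909ms (3/4)
10. 3750.0ms @ 33/4 + 340.909ms (3/4)

note 5 onset = 21/5b = 1909.091ms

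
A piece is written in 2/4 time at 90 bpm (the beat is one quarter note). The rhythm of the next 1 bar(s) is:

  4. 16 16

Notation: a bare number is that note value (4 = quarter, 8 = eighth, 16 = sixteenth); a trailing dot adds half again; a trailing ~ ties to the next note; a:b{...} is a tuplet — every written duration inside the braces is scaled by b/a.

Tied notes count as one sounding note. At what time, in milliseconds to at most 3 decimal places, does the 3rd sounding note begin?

note 3 onset = 7/4b = 1166.667ms

1. 0.0ms @ 0 + 1000.0ms (3/2)
2. 1000.0ms @ 3/2 + 166.667ms (1/4)
3. 1166.667ms @ 7/4 + 166.667ms (1/4)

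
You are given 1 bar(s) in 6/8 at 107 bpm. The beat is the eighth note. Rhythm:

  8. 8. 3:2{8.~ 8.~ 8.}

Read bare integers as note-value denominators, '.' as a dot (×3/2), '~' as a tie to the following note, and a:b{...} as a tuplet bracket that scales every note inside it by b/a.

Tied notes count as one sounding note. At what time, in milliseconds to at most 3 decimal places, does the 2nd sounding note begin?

note 2 onset = 3/2b = 841.121ms

1. 0.0ms @ 0 + 841.121ms (3/2)
2. 841.121ms @ 3/2 + 841.121ms (3/2)
3. 1682.243ms @ 3 + 1682.243ms (3)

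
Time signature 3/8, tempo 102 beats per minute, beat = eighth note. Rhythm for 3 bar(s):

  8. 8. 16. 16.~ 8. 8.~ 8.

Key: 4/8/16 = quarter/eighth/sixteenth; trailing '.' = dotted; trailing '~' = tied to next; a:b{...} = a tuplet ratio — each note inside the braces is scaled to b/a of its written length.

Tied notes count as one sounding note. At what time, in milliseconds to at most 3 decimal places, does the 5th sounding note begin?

1. 0.0ms @ 0 + 882.353ms (3/2)
2. 882.353ms @ 3/2 + 882.353ms (3/2)
3. 1764.706ms @ 3 + 441.176ms (3/4)
4. 2205.882ms @ 15/4 + 1323.529ms (9/4)
5. 3529.412ms @ 6 + 1764.706ms (3)

note 5 onset = 6b = 3529.412ms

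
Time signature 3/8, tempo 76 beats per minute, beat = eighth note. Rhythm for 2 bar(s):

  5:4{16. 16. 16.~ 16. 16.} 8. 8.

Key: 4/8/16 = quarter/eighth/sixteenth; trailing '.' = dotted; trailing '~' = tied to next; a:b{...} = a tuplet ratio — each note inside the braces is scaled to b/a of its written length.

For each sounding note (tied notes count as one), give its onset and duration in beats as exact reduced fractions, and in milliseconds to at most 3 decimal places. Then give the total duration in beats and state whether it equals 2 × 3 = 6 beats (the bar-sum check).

1) 0.0ms=0b +473.684ms=3/5b
2) 473.684ms=3/5b +473.684ms=3/5b
3) 947.368ms=6/5b +947.368ms=6/5b
4) 1894.737ms=12/5b +473.684ms=3/5b
5) 2368.421ms=3b +1184.211ms=3/2b
6) 3552.632ms=9/2b +1184.211ms=3/2b
Σ=6b of 6 (76bpm 3/8) — PASS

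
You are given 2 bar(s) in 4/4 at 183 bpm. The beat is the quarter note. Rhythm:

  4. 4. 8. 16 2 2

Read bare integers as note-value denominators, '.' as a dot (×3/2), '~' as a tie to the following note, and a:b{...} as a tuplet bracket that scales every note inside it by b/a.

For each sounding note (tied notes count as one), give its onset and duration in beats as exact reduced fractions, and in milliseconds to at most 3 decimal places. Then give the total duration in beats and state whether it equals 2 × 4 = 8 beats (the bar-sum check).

1) 0.0ms=0b +491.803ms=3/2b
2) 491.803ms=3/2b +491.803ms=3/2b
3) 983.607ms=3b +245.902ms=3/4b
4) 1229.508ms=15/4b +81.967ms=1/4b
5) 1311.475ms=4b +655.738ms=2b
6) 1967.213ms=6b +655.738ms=2b
Σ=8b of 8 (183bpm 4/4) — PASS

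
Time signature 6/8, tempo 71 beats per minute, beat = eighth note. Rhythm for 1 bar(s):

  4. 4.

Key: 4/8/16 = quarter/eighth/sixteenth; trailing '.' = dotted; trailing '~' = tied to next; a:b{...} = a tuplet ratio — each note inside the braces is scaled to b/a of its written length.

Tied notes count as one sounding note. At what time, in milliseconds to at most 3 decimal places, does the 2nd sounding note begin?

1. 0.0ms @ 0 + 2535.211ms (3)
2. 2535.211ms @ 3 + 2535.211ms (3)

note 2 onset = 3b = 2535.211ms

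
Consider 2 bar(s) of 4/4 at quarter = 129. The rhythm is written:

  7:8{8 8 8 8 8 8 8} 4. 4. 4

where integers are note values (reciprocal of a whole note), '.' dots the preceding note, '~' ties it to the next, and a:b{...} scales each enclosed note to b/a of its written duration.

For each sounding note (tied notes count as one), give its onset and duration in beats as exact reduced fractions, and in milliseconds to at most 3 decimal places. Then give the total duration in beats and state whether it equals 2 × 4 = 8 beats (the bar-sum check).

1) 0.0ms=0b +265.781ms=4/7b
2) 265.781ms=4/7b +265.781ms=4/7b
3) 531.561ms=8/7b +265.781ms=4/7b
4) 797.342ms=12/7b +265.781ms=4/7b
5) 1063.123ms=16/7b +265.781ms=4/7b
6) 1328.904ms=20/7b +265.781ms=4/7b
7) 1594.684ms=24/7b +265.781ms=4/7b
8) 1860.465ms=4b +697.674ms=3/2b
9) 2558.14ms=11/2b +697.674ms=3/2b
10) 3255.814ms=7b +465.116ms=1b
Σ=8b of 8 (129bpm 4/4) — PASS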